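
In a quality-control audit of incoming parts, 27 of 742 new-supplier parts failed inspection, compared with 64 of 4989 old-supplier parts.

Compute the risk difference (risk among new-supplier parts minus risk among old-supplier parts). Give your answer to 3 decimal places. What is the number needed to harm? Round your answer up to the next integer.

risk, new-supplier parts = 27/742 = 0.03639
risk, old-supplier parts = 64/4989 = 0.01283
risk difference = 0.03639 − 0.01283 = 0.024
absolute risk difference = 0.023560
1 / 0.023560 = 42.445 → round up → 43

RD = 0.024; NNH = 43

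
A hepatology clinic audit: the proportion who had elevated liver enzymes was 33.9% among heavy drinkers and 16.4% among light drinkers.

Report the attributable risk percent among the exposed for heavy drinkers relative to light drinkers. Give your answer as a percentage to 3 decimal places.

AR% = (0.3390 − 0.1640) / 0.3390 = 0.5162 → 51.622%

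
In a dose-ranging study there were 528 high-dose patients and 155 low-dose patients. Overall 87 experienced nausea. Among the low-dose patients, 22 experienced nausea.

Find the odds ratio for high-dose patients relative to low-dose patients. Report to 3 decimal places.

0.849

high-dose patients with the outcome: 87 − 22 = 65
high-dose patients without the outcome: 528 − 65 = 463
low-dose patients without the outcome: 155 − 22 = 133
OR = (65 × 133) / (463 × 22) = 8645/10186 ≈ 0.849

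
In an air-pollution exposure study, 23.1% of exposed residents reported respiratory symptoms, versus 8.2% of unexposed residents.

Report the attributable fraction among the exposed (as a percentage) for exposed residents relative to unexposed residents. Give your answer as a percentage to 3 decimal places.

AR% = (0.2310 − 0.0820) / 0.2310 = 0.6450 → 64.502%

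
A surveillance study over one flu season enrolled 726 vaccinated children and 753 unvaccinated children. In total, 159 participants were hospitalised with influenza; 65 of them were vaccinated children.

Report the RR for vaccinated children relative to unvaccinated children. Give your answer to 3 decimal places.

RR = 0.717

vaccinated children without the outcome: 726 − 65 = 661
unvaccinated children with the outcome: 159 − 65 = 94
unvaccinated children without the outcome: 753 − 94 = 659
risk, vaccinated children = 65/726 = 0.0895
risk, unvaccinated children = 94/753 = 0.1248
RR = 0.0895 / 0.1248 = 0.717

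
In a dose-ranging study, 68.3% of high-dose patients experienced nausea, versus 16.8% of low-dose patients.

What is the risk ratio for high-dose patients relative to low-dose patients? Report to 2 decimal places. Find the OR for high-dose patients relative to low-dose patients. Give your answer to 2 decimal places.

RR = 4.07; OR = 10.67

RR = 0.6830 / 0.1680 = 4.07
odds, high-dose patients = 0.6830/0.3170 = 2.1546
odds, low-dose patients = 0.1680/0.8320 = 0.2019
OR = 2.1546 / 0.2019 = 10.67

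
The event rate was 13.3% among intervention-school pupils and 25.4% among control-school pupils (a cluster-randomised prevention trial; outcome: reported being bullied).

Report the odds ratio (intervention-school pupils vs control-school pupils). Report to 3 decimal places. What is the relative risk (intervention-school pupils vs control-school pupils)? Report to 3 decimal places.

OR = 0.451; RR = 0.524

odds, intervention-school pupils = 0.1330/0.8670 = 0.1534
odds, control-school pupils = 0.2540/0.7460 = 0.3405
OR = 0.1534 / 0.3405 = 0.451
RR = 0.1330 / 0.2540 = 0.524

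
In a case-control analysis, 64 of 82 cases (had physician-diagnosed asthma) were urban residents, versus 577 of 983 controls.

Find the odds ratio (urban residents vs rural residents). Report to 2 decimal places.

OR = (64 × 406) / (577 × 18) = 25984/10386 ≈ 2.50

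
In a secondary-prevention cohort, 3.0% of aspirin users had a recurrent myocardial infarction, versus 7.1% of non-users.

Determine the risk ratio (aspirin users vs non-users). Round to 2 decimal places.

RR = 0.03000 / 0.07100 = 0.42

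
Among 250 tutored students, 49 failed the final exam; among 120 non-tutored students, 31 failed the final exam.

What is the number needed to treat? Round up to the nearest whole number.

risk, tutored students = 49/250 = 0.196000
risk, non-tutored students = 31/120 = 0.258333
absolute risk difference = 0.062333
1 / 0.062333 = 16.043 → round up → 17

NNT: 17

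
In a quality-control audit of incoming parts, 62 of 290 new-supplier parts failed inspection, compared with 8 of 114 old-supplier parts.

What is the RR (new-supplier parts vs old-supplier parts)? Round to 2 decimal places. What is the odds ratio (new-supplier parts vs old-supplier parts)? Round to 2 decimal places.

RR = 3.05; OR = 3.60

risk, new-supplier parts = 62/290 = 0.2138
risk, old-supplier parts = 8/114 = 0.0702
RR = 0.2138 / 0.0702 = 3.05
OR = (62 × 106) / (228 × 8) = 6572/1824 ≈ 3.60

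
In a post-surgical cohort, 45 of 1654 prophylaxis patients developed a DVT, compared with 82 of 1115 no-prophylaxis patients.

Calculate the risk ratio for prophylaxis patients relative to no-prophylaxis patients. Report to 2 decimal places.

risk, prophylaxis patients = 45/1654 = 0.02721
risk, no-prophylaxis patients = 82/1115 = 0.07354
RR = 0.02721 / 0.07354 = 0.37

0.37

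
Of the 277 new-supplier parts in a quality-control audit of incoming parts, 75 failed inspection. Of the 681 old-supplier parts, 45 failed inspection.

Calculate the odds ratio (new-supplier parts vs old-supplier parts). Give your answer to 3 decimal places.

OR = (75 × 636) / (202 × 45) = 47700/9090 ≈ 5.248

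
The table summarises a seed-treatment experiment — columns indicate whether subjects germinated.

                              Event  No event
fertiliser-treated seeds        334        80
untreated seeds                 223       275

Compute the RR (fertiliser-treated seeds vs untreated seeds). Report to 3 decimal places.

risk, fertiliser-treated seeds = 334/414 = 0.8068
risk, untreated seeds = 223/498 = 0.4478
RR = 0.8068 / 0.4478 = 1.802

RR: 1.802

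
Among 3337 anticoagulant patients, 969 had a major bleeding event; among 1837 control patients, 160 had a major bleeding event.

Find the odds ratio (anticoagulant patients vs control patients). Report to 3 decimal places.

odds, anticoagulant patients = 969/2368 = 0.4092
odds, control patients = 160/1677 = 0.0954
OR = 0.4092 / 0.0954 = 4.289

4.289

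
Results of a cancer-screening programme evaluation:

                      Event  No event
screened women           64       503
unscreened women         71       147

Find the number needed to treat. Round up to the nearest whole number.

risk, screened women = 64/567 = 0.112875
risk, unscreened women = 71/218 = 0.325688
absolute risk difference = 0.212813
1 / 0.212813 = 4.699 → round up → 5

5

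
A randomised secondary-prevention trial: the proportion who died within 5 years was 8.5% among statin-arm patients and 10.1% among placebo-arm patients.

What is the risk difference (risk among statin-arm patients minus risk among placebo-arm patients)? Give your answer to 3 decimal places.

risk difference = 0.0850 − 0.1010 = -0.016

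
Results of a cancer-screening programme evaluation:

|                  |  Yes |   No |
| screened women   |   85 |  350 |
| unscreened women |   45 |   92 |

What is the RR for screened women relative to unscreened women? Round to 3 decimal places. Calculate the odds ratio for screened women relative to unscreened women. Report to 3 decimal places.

risk, screened women = 85/435 = 0.1954
risk, unscreened women = 45/137 = 0.3285
RR = 0.1954 / 0.3285 = 0.595
OR = (85 × 92) / (350 × 45) = 7820/15750 ≈ 0.497

RR = 0.595; OR = 0.497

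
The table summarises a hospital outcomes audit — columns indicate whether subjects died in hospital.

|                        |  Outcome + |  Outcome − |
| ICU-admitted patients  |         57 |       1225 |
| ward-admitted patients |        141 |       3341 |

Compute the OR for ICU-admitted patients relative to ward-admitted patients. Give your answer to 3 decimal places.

OR = (57 × 3341) / (1225 × 141) = 190437/172725 ≈ 1.103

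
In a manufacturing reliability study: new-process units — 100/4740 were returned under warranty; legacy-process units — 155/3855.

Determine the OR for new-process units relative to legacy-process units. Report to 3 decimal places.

OR = (100 × 3700) / (4640 × 155) = 370000/719200 ≈ 0.514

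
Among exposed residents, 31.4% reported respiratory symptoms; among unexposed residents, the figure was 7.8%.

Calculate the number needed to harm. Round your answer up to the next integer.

absolute risk difference = 0.236000
1 / 0.236000 = 4.237 → round up → 5

NNH = 5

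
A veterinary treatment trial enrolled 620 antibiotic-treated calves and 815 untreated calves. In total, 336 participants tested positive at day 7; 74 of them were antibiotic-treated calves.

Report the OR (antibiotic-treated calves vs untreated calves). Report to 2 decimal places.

OR ≈ 0.29

antibiotic-treated calves without the outcome: 620 − 74 = 546
untreated calves with the outcome: 336 − 74 = 262
untreated calves without the outcome: 815 − 262 = 553
OR = (74 × 553) / (546 × 262) = 40922/143052 ≈ 0.29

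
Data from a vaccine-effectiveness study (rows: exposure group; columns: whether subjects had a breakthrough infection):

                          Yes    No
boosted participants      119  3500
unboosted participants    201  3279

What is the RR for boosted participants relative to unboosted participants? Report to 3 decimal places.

risk, boosted participants = 119/3619 = 0.03288
risk, unboosted participants = 201/3480 = 0.05776
RR = 0.03288 / 0.05776 = 0.569

0.569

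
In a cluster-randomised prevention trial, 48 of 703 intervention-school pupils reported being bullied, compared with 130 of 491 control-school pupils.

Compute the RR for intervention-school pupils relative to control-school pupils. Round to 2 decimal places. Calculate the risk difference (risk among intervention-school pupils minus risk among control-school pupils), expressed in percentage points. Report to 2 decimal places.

RR = 0.26; RD = -19.65

risk, intervention-school pupils = 48/703 = 0.0683
risk, control-school pupils = 130/491 = 0.2648
RR = 0.0683 / 0.2648 = 0.26
risk difference = 0.0683 − 0.2648 = -0.1965 → -19.65 percentage points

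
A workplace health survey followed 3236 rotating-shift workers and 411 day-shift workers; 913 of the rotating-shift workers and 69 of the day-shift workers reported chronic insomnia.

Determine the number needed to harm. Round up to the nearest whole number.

risk, rotating-shift workers = 913/3236 = 0.282138
risk, day-shift workers = 69/411 = 0.167883
absolute risk difference = 0.114255
1 / 0.114255 = 8.752 → round up → 9

9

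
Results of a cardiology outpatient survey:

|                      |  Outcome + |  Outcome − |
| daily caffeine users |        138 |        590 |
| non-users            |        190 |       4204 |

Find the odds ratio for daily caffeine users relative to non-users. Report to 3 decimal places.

OR = (138 × 4204) / (590 × 190) = 580152/112100 ≈ 5.175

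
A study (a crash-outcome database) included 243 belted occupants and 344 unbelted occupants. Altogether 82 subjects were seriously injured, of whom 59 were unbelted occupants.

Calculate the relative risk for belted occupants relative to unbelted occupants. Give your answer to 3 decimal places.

RR: 0.552

belted occupants with the outcome: 82 − 59 = 23
belted occupants without the outcome: 243 − 23 = 220
unbelted occupants without the outcome: 344 − 59 = 285
risk, belted occupants = 23/243 = 0.0947
risk, unbelted occupants = 59/344 = 0.1715
RR = 0.0947 / 0.1715 = 0.552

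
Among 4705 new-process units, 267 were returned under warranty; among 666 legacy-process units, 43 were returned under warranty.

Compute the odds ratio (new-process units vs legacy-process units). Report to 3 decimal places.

odds, new-process units = 267/4438 = 0.0602
odds, legacy-process units = 43/623 = 0.0690
OR = 0.0602 / 0.0690 = 0.872

OR ≈ 0.872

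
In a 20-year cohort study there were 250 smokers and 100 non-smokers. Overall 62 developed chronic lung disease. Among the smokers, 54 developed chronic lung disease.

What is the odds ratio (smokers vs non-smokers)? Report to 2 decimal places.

smokers without the outcome: 250 − 54 = 196
non-smokers with the outcome: 62 − 54 = 8
non-smokers without the outcome: 100 − 8 = 92
odds, smokers = 54/196 = 0.2755
odds, non-smokers = 8/92 = 0.0870
OR = 0.2755 / 0.0870 = 3.17

3.17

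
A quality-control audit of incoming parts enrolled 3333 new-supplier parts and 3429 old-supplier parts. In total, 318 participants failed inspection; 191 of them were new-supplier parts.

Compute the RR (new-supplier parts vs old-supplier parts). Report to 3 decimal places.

new-supplier parts without the outcome: 3333 − 191 = 3142
old-supplier parts with the outcome: 318 − 191 = 127
old-supplier parts without the outcome: 3429 − 127 = 3302
risk, new-supplier parts = 191/3333 = 0.05731
risk, old-supplier parts = 127/3429 = 0.03704
RR = 0.05731 / 0.03704 = 1.547

1.547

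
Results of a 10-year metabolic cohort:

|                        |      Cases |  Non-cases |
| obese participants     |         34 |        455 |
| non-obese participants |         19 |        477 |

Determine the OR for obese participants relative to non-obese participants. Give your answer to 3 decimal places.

odds, obese participants = 34/455 = 0.07473
odds, non-obese participants = 19/477 = 0.03983
OR = 0.07473 / 0.03983 = 1.876

1.876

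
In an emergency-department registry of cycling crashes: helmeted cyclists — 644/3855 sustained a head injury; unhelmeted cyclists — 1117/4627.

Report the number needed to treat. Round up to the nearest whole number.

risk, helmeted cyclists = 644/3855 = 0.167056
risk, unhelmeted cyclists = 1117/4627 = 0.241409
absolute risk difference = 0.074353
1 / 0.074353 = 13.449 → round up → 14

14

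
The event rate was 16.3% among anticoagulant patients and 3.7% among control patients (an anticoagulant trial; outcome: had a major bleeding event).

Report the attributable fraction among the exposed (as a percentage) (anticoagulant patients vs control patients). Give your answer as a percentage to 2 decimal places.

AR% = (0.16300 − 0.03700) / 0.16300 = 0.7730 → 77.30%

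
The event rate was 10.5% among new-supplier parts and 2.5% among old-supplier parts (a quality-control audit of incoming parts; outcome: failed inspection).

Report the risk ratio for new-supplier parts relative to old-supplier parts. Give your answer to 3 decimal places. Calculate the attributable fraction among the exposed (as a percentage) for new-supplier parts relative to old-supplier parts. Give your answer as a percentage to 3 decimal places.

RR = 4.200; AR% = 76.190%

RR = 0.10500 / 0.02500 = 4.200
AR% = (0.10500 − 0.02500) / 0.10500 = 0.7619 → 76.190%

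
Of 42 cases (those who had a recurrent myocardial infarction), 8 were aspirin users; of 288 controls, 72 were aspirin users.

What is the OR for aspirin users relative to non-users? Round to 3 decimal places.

OR = (8 × 216) / (72 × 34) = 1728/2448 ≈ 0.706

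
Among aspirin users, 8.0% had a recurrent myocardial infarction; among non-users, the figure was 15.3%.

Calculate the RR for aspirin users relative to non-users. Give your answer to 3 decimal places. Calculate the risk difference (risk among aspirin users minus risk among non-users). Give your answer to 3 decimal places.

RR = 0.523; RD = -0.073

RR = 0.0800 / 0.1530 = 0.523
risk difference = 0.0800 − 0.1530 = -0.073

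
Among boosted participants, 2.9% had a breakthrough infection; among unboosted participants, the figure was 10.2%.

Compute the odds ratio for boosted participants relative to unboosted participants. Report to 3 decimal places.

OR = 0.263

odds, boosted participants = 0.02900/0.97100 = 0.02987
odds, unboosted participants = 0.10200/0.89800 = 0.11359
OR = 0.02987 / 0.11359 = 0.263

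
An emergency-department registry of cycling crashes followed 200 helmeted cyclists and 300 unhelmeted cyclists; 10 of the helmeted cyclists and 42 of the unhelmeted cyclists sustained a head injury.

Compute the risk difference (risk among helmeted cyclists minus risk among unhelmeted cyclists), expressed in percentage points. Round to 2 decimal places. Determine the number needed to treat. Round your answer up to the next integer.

RD = -9.00; NNT = 12

risk, helmeted cyclists = 10/200 = 0.0500
risk, unhelmeted cyclists = 42/300 = 0.1400
risk difference = 0.0500 − 0.1400 = -0.0900 → -9.00 percentage points
absolute risk difference = 0.090000
1 / 0.090000 = 11.111 → round up → 12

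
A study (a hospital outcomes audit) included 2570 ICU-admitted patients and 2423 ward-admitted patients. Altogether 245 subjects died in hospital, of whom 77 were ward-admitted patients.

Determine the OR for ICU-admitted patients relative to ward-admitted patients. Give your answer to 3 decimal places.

OR ≈ 2.131

ICU-admitted patients with the outcome: 245 − 77 = 168
ICU-admitted patients without the outcome: 2570 − 168 = 2402
ward-admitted patients without the outcome: 2423 − 77 = 2346
odds, ICU-admitted patients = 168/2402 = 0.06994
odds, ward-admitted patients = 77/2346 = 0.03282
OR = 0.06994 / 0.03282 = 2.131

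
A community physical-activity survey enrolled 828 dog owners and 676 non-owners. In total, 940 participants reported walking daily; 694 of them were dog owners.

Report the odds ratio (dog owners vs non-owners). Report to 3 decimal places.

OR = 9.053

dog owners without the outcome: 828 − 694 = 134
non-owners with the outcome: 940 − 694 = 246
non-owners without the outcome: 676 − 246 = 430
OR = (694 × 430) / (134 × 246) = 298420/32964 ≈ 9.053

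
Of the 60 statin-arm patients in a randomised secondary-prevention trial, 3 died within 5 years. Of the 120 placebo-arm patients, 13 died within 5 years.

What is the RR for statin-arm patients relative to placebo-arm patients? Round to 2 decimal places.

risk, statin-arm patients = 3/60 = 0.0500
risk, placebo-arm patients = 13/120 = 0.1083
RR = 0.0500 / 0.1083 = 0.46

RR = 0.46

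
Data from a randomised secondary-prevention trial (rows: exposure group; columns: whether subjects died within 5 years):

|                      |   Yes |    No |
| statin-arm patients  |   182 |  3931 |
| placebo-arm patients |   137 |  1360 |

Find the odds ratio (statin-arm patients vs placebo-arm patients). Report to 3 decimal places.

OR = (182 × 1360) / (3931 × 137) = 247520/538547 ≈ 0.460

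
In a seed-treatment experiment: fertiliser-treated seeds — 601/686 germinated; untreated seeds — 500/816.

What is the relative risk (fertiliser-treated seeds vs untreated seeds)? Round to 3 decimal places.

risk, fertiliser-treated seeds = 601/686 = 0.8761
risk, untreated seeds = 500/816 = 0.6127
RR = 0.8761 / 0.6127 = 1.430

RR: 1.430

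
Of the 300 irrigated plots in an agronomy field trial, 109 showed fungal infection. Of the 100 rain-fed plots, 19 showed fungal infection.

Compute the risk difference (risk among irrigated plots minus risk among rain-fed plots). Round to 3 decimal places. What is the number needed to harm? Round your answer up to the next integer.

RD = 0.173; NNH = 6

risk, irrigated plots = 109/300 = 0.3633
risk, rain-fed plots = 19/100 = 0.1900
risk difference = 0.3633 − 0.1900 = 0.173
absolute risk difference = 0.173333
1 / 0.173333 = 5.769 → round up → 6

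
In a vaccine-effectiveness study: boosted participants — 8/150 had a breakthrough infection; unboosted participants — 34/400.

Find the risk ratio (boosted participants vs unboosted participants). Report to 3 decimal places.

0.627

risk, boosted participants = 8/150 = 0.0533
risk, unboosted participants = 34/400 = 0.0850
RR = 0.0533 / 0.0850 = 0.627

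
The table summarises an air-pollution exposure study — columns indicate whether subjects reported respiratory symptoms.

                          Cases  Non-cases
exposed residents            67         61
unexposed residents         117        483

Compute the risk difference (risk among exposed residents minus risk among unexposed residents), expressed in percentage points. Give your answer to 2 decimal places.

32.84

risk, exposed residents = 67/128 = 0.5234
risk, unexposed residents = 117/600 = 0.1950
risk difference = 0.5234 − 0.1950 = 0.3284 → 32.84 percentage points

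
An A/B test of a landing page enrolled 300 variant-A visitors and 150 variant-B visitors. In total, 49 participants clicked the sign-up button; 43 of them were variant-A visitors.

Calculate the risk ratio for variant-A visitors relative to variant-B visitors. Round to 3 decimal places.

variant-A visitors without the outcome: 300 − 43 = 257
variant-B visitors with the outcome: 49 − 43 = 6
variant-B visitors without the outcome: 150 − 6 = 144
risk, variant-A visitors = 43/300 = 0.14333
risk, variant-B visitors = 6/150 = 0.04000
RR = 0.14333 / 0.04000 = 3.583

3.583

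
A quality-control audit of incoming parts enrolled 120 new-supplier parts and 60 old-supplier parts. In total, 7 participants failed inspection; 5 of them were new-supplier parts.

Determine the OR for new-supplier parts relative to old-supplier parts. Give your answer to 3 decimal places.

1.261

new-supplier parts without the outcome: 120 − 5 = 115
old-supplier parts with the outcome: 7 − 5 = 2
old-supplier parts without the outcome: 60 − 2 = 58
odds, new-supplier parts = 5/115 = 0.04348
odds, old-supplier parts = 2/58 = 0.03448
OR = 0.04348 / 0.03448 = 1.261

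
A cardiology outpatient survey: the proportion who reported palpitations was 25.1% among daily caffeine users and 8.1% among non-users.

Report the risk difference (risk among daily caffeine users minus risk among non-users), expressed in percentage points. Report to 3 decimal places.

17.000

risk difference = 0.2510 − 0.0810 = 0.1700 → 17.000 percentage points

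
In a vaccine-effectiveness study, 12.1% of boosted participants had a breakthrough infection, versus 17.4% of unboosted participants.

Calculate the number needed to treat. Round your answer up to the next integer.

absolute risk difference = 0.053000
1 / 0.053000 = 18.868 → round up → 19

NNT ≈ 19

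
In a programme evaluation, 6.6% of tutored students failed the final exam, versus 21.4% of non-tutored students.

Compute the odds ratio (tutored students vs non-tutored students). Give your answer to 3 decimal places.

odds, tutored students = 0.0660/0.9340 = 0.0707
odds, non-tutored students = 0.2140/0.7860 = 0.2723
OR = 0.0707 / 0.2723 = 0.260

OR = 0.260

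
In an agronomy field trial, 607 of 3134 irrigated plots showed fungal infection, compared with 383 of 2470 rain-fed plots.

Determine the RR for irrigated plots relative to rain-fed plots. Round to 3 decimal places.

1.249

risk, irrigated plots = 607/3134 = 0.1937
risk, rain-fed plots = 383/2470 = 0.1551
RR = 0.1937 / 0.1551 = 1.249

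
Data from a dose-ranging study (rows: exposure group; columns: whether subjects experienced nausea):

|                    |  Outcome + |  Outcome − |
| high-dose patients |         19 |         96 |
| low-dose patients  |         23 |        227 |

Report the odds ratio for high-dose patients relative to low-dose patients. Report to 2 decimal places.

1.95

odds, high-dose patients = 19/96 = 0.1979
odds, low-dose patients = 23/227 = 0.1013
OR = 0.1979 / 0.1013 = 1.95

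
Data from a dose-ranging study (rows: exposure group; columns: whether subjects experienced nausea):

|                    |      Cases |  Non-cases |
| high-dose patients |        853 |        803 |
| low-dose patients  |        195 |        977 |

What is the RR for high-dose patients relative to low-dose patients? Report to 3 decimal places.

RR = 3.096

risk, high-dose patients = 853/1656 = 0.5151
risk, low-dose patients = 195/1172 = 0.1664
RR = 0.5151 / 0.1664 = 3.096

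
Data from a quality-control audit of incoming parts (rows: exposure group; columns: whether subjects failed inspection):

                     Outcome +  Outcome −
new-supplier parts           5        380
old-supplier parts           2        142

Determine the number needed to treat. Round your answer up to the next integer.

risk, new-supplier parts = 5/385 = 0.012987
risk, old-supplier parts = 2/144 = 0.013889
absolute risk difference = 0.000902
1 / 0.000902 = 1108.647 → round up → 1109

NNT ≈ 1109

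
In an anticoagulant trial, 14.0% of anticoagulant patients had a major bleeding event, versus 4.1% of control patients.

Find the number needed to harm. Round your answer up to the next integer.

11

absolute risk difference = 0.099000
1 / 0.099000 = 10.101 → round up → 11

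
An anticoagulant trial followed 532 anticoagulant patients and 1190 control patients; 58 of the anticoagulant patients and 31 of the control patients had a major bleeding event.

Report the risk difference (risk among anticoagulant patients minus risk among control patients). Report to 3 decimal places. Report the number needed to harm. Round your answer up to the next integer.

risk, anticoagulant patients = 58/532 = 0.10902
risk, control patients = 31/1190 = 0.02605
risk difference = 0.10902 − 0.02605 = 0.083
absolute risk difference = 0.082972
1 / 0.082972 = 12.052 → round up → 13

RD = 0.083; NNH = 13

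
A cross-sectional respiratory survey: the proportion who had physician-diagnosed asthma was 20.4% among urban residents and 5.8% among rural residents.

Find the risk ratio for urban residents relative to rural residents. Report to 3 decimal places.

RR = 0.2040 / 0.0580 = 3.517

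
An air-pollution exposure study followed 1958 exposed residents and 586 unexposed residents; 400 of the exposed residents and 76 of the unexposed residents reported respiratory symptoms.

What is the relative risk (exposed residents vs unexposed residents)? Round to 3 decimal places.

risk, exposed residents = 400/1958 = 0.2043
risk, unexposed residents = 76/586 = 0.1297
RR = 0.2043 / 0.1297 = 1.575

1.575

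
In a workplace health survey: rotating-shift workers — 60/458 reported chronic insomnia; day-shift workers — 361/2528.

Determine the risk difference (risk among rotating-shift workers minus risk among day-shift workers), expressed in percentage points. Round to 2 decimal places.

risk, rotating-shift workers = 60/458 = 0.1310
risk, day-shift workers = 361/2528 = 0.1428
risk difference = 0.1310 − 0.1428 = -0.0118 → -1.18 percentage points

-1.18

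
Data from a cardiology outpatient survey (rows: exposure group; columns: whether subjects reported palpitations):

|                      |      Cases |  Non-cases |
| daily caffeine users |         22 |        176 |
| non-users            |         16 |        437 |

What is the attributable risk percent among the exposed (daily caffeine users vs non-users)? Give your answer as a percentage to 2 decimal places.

68.21%

risk, daily caffeine users = 22/198 = 0.11111
risk, non-users = 16/453 = 0.03532
AR% = (0.11111 − 0.03532) / 0.11111 = 0.6821 → 68.21%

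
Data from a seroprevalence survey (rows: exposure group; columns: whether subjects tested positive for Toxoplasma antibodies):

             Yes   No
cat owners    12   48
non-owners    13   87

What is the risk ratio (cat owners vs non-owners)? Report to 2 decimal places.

risk, cat owners = 12/60 = 0.2000
risk, non-owners = 13/100 = 0.1300
RR = 0.2000 / 0.1300 = 1.54

1.54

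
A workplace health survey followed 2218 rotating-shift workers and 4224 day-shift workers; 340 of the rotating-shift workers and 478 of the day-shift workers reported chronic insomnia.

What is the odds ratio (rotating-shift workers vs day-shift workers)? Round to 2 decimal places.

OR = (340 × 3746) / (1878 × 478) = 1273640/897684 ≈ 1.42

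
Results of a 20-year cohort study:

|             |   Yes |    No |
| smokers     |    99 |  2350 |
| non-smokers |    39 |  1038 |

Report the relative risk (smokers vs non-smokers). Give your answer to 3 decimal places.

1.116

risk, smokers = 99/2449 = 0.04042
risk, non-smokers = 39/1077 = 0.03621
RR = 0.04042 / 0.03621 = 1.116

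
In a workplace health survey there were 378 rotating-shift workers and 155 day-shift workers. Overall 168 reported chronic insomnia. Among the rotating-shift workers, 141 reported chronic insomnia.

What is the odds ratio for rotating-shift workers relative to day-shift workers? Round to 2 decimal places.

rotating-shift workers without the outcome: 378 − 141 = 237
day-shift workers with the outcome: 168 − 141 = 27
day-shift workers without the outcome: 155 − 27 = 128
odds, rotating-shift workers = 141/237 = 0.5949
odds, day-shift workers = 27/128 = 0.2109
OR = 0.5949 / 0.2109 = 2.82

OR = 2.82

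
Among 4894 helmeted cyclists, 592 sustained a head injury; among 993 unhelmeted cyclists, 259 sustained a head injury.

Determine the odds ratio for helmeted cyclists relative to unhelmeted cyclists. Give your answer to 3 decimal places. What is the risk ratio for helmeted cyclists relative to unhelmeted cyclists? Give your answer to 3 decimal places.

OR = 0.390; RR = 0.464

OR = (592 × 734) / (4302 × 259) = 434528/1114218 ≈ 0.390
risk, helmeted cyclists = 592/4894 = 0.1210
risk, unhelmeted cyclists = 259/993 = 0.2608
RR = 0.1210 / 0.2608 = 0.464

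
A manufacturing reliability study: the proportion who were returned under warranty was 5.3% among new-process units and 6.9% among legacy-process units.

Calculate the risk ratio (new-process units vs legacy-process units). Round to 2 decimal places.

RR = 0.0530 / 0.0690 = 0.77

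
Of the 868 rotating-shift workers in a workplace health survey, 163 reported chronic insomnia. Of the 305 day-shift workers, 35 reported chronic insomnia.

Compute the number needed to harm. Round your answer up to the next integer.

NNH ≈ 14

risk, rotating-shift workers = 163/868 = 0.187788
risk, day-shift workers = 35/305 = 0.114754
absolute risk difference = 0.073034
1 / 0.073034 = 13.692 → round up → 14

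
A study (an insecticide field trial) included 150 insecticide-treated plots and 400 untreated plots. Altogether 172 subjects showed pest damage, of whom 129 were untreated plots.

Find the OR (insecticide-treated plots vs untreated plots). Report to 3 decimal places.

OR ≈ 0.844

insecticide-treated plots with the outcome: 172 − 129 = 43
insecticide-treated plots without the outcome: 150 − 43 = 107
untreated plots without the outcome: 400 − 129 = 271
odds, insecticide-treated plots = 43/107 = 0.4019
odds, untreated plots = 129/271 = 0.4760
OR = 0.4019 / 0.4760 = 0.844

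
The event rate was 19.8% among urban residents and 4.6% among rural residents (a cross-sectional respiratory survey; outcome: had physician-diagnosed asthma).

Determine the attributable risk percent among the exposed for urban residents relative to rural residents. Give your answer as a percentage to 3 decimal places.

AR% = (0.19800 − 0.04600) / 0.19800 = 0.7677 → 76.768%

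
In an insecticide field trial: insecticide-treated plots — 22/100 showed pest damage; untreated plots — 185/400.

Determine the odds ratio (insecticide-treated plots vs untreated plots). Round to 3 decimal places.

odds, insecticide-treated plots = 22/78 = 0.2821
odds, untreated plots = 185/215 = 0.8605
OR = 0.2821 / 0.8605 = 0.328

0.328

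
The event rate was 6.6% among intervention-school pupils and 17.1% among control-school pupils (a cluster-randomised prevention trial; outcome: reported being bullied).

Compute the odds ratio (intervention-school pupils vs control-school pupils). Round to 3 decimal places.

odds, intervention-school pupils = 0.0660/0.9340 = 0.0707
odds, control-school pupils = 0.1710/0.8290 = 0.2063
OR = 0.0707 / 0.2063 = 0.343

OR = 0.343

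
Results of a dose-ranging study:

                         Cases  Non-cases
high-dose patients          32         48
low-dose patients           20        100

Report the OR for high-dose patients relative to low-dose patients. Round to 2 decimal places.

odds, high-dose patients = 32/48 = 0.6667
odds, low-dose patients = 20/100 = 0.2000
OR = 0.6667 / 0.2000 = 3.33

3.33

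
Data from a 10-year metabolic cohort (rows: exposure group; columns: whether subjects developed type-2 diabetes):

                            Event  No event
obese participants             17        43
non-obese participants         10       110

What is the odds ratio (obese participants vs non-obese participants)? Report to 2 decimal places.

OR = 4.35

odds, obese participants = 17/43 = 0.3953
odds, non-obese participants = 10/110 = 0.0909
OR = 0.3953 / 0.0909 = 4.35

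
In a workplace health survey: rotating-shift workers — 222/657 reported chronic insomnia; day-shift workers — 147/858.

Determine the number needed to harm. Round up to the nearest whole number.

7

risk, rotating-shift workers = 222/657 = 0.337900
risk, day-shift workers = 147/858 = 0.171329
absolute risk difference = 0.166571
1 / 0.166571 = 6.003 → round up → 7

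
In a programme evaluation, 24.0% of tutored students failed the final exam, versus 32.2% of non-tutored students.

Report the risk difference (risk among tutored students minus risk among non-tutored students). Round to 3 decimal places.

risk difference = 0.2400 − 0.3220 = -0.082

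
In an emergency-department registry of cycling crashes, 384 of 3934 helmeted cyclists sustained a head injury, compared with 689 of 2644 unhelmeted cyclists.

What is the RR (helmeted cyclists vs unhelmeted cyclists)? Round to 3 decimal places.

risk, helmeted cyclists = 384/3934 = 0.0976
risk, unhelmeted cyclists = 689/2644 = 0.2606
RR = 0.0976 / 0.2606 = 0.375

0.375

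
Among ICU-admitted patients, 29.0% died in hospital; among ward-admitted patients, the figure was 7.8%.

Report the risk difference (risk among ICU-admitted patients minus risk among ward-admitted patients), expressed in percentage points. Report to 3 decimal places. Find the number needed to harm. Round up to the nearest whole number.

risk difference = 0.2900 − 0.0780 = 0.2120 → 21.200 percentage points
absolute risk difference = 0.212000
1 / 0.212000 = 4.717 → round up → 5

RD = 21.200; NNH = 5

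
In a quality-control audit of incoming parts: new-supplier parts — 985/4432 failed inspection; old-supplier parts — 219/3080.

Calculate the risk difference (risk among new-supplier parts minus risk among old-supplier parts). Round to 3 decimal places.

RD = 0.151

risk, new-supplier parts = 985/4432 = 0.2222
risk, old-supplier parts = 219/3080 = 0.0711
risk difference = 0.2222 − 0.0711 = 0.151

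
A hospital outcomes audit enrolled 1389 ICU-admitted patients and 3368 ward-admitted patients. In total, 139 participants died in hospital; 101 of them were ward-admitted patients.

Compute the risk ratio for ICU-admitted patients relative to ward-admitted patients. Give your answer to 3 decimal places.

RR ≈ 0.912

ICU-admitted patients with the outcome: 139 − 101 = 38
ICU-admitted patients without the outcome: 1389 − 38 = 1351
ward-admitted patients without the outcome: 3368 − 101 = 3267
risk, ICU-admitted patients = 38/1389 = 0.02736
risk, ward-admitted patients = 101/3368 = 0.02999
RR = 0.02736 / 0.02999 = 0.912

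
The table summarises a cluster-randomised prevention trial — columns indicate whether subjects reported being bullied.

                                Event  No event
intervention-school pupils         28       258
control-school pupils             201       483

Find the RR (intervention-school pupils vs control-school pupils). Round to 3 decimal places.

risk, intervention-school pupils = 28/286 = 0.0979
risk, control-school pupils = 201/684 = 0.2939
RR = 0.0979 / 0.2939 = 0.333

0.333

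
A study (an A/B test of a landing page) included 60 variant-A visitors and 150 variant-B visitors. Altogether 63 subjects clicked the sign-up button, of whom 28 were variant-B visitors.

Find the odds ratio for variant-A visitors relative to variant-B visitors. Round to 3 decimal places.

OR ≈ 6.100

variant-A visitors with the outcome: 63 − 28 = 35
variant-A visitors without the outcome: 60 − 35 = 25
variant-B visitors without the outcome: 150 − 28 = 122
odds, variant-A visitors = 35/25 = 1.4000
odds, variant-B visitors = 28/122 = 0.2295
OR = 1.4000 / 0.2295 = 6.100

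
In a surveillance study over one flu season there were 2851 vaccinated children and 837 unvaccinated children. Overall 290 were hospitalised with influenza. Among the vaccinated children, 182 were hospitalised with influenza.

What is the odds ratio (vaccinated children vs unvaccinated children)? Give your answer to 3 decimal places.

OR: 0.460

vaccinated children without the outcome: 2851 − 182 = 2669
unvaccinated children with the outcome: 290 − 182 = 108
unvaccinated children without the outcome: 837 − 108 = 729
odds, vaccinated children = 182/2669 = 0.0682
odds, unvaccinated children = 108/729 = 0.1481
OR = 0.0682 / 0.1481 = 0.460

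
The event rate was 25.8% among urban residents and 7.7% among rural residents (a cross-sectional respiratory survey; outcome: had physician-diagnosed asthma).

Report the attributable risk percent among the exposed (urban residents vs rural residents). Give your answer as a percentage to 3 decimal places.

AR% = (0.2580 − 0.0770) / 0.2580 = 0.7016 → 70.155%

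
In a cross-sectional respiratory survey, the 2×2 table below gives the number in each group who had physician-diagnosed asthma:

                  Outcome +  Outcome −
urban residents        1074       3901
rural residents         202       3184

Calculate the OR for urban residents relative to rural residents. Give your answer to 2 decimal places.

OR = (1074 × 3184) / (3901 × 202) = 3419616/788002 ≈ 4.34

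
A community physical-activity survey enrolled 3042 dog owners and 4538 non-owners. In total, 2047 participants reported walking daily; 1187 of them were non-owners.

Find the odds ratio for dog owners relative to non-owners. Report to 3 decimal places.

dog owners with the outcome: 2047 − 1187 = 860
dog owners without the outcome: 3042 − 860 = 2182
non-owners without the outcome: 4538 − 1187 = 3351
odds, dog owners = 860/2182 = 0.3941
odds, non-owners = 1187/3351 = 0.3542
OR = 0.3941 / 0.3542 = 1.113

1.113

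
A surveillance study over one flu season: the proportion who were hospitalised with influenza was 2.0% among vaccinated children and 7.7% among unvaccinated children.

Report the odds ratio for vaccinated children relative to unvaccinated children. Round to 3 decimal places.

OR = 0.245

odds, vaccinated children = 0.02000/0.98000 = 0.02041
odds, unvaccinated children = 0.07700/0.92300 = 0.08342
OR = 0.02041 / 0.08342 = 0.245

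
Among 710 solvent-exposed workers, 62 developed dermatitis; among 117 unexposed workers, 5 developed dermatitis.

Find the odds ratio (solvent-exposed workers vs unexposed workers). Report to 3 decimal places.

2.143

odds, solvent-exposed workers = 62/648 = 0.09568
odds, unexposed workers = 5/112 = 0.04464
OR = 0.09568 / 0.04464 = 2.143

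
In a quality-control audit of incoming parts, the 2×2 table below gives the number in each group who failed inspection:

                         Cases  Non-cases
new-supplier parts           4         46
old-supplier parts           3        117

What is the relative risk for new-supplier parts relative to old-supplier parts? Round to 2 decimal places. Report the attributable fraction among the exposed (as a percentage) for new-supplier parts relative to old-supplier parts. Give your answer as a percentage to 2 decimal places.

RR = 3.20; AR% = 68.75%

risk, new-supplier parts = 4/50 = 0.08000
risk, old-supplier parts = 3/120 = 0.02500
RR = 0.08000 / 0.02500 = 3.20
AR% = (0.08000 − 0.02500) / 0.08000 = 0.6875 → 68.75%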